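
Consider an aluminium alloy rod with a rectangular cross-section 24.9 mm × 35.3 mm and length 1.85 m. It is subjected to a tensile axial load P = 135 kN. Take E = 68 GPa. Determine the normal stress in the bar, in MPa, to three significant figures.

A = 879 mm².
σ = N/A = 135000/879 = 153.6 MPa.

154 MPa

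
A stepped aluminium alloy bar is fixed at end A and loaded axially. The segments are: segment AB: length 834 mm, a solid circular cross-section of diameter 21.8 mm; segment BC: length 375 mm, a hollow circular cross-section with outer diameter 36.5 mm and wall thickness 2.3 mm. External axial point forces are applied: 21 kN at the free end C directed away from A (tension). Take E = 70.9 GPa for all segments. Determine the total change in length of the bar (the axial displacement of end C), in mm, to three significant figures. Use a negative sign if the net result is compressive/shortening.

1.11 mm

Internal axial forces (sectioning from the free end, tension +): N_BC = 21 kN, N_AB = 21 kN.
A_AB = 373.3 mm².
A_BC = 247.1 mm².
δ_AB = 21000·834/(373.3·70900) = 0.6618 mm
δ_BC = 21000·375/(247.1·70900) = 0.4495 mm
δ = Σδ_i = 1.111 mm.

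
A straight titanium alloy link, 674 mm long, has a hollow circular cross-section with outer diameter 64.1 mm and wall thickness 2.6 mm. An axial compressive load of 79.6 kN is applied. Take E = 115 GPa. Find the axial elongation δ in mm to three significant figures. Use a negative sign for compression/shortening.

-0.929 mm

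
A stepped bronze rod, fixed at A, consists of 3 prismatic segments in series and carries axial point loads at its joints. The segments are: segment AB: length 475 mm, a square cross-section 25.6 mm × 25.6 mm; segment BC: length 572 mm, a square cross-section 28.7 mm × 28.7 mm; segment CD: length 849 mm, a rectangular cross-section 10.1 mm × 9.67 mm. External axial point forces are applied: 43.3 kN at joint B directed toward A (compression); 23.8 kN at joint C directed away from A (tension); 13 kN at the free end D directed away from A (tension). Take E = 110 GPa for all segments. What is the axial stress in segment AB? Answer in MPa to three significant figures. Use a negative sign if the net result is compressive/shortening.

Internal axial forces (sectioning from the free end, tension +): N_CD = 13 kN, N_BC = 36.8 kN, N_AB = -6.5 kN.
A_AB = 655.4 mm².
σ_AB = N_AB/A_AB = -6500/655.4 = -9.918 MPa.

-9.92 MPa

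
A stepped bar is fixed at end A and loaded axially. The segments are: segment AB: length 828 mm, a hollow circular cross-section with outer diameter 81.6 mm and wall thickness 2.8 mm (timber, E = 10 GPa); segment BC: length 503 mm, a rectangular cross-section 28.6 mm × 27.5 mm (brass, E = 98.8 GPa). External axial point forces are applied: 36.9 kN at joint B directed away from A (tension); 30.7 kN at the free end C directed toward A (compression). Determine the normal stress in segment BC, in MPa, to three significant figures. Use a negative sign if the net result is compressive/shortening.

Internal axial forces (sectioning from the free end, tension +): N_BC = -30.7 kN, N_AB = 6.2 kN.
A_BC = 786.5 mm².
σ_BC = N_BC/A_BC = -30700/786.5 = -39.03 MPa.

-39.0 MPa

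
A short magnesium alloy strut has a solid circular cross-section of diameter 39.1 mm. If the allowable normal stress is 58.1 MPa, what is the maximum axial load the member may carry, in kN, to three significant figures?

69.8 kN

A = 1201 mm².
P_max = σ_allow · A = 58.1 · 1201 = 69760 N = 69.76 kN.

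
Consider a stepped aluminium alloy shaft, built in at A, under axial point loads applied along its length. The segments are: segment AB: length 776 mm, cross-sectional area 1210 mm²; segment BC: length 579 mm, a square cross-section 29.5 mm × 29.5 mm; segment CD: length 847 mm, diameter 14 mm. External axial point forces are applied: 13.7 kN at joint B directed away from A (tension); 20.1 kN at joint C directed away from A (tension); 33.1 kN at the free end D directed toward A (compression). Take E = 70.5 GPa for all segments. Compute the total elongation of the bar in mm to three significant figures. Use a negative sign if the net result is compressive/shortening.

-2.70 mm

Internal axial forces (sectioning from the free end, tension +): N_CD = -33.1 kN, N_BC = -13 kN, N_AB = 0.7 kN.
A_BC = 870.2 mm².
A_CD = 153.9 mm².
δ_AB = 700·776/(1210·70500) = 0.006368 mm
δ_BC = -13000·579/(870.2·70500) = -0.1227 mm
δ_CD = -33100·847/(153.9·70500) = -2.583 mm
δ = Σδ_i = -2.7 mm.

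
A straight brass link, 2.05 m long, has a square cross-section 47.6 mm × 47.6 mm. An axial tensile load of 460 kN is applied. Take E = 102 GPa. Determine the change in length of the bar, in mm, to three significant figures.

A = 2266 mm².
δ_mech = NL/(AE) = 460000·2050/(2266·102000) = 4.08 mm.

4.08 mm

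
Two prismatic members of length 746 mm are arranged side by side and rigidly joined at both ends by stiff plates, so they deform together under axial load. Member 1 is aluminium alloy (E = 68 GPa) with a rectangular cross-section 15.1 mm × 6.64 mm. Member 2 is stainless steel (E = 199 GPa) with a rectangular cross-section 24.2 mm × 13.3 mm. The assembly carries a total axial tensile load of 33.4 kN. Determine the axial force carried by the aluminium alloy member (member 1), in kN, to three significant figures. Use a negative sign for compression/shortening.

3.21 kN

A_1 = 100.3 mm².
A_2 = 321.9 mm².
Equal strain + equilibrium ⇒ each member carries load in proportion to AE: A₁E₁ = 6818000 N, A₂E₂ = 64050000 N, ΣAE = 70870000 N.
F₁ = P·A₁E₁/ΣAE = 33400·6818000/70870000 = 3213 N.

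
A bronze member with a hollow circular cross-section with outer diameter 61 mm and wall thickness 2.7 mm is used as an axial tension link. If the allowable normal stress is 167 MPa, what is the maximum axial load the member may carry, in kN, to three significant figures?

82.6 kN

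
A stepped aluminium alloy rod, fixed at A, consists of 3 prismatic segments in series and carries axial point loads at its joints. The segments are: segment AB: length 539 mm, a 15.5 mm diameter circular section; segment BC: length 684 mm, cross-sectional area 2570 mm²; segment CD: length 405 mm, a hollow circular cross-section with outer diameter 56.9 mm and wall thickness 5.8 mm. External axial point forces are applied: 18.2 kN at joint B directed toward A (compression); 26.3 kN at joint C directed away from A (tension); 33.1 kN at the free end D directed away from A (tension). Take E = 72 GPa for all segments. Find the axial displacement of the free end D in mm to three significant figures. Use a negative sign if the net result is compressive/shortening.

2.05 mm

Internal axial forces (sectioning from the free end, tension +): N_CD = 33.1 kN, N_BC = 59.4 kN, N_AB = 41.2 kN.
A_AB = 188.7 mm².
A_CD = 931.1 mm².
δ_AB = 41200·539/(188.7·72000) = 1.635 mm
δ_BC = 59400·684/(2570·72000) = 0.2196 mm
δ_CD = 33100·405/(931.1·72000) = 0.2 mm
δ = Σδ_i = 2.054 mm.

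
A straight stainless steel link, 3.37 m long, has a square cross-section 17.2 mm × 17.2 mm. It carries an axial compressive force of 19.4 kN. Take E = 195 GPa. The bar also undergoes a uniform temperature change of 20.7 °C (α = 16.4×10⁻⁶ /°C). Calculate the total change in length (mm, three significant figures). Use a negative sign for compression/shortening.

A = 295.8 mm².
δ_mech = NL/(AE) = -19400·3370/(295.8·195000) = -1.133 mm.
δ_thermal = αLΔT = 16.4e-6·3370·20.7 = 1.144 mm.
δ = δ_mech + δ_thermal = 0.01076 mm.

0.0108 mm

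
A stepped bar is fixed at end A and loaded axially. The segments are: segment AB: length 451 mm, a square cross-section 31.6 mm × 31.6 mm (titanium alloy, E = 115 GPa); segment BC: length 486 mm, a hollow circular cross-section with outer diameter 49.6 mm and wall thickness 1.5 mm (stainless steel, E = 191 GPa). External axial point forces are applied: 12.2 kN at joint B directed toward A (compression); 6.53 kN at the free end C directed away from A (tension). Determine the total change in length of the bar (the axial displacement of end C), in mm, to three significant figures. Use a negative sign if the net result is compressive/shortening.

0.0510 mm

Internal axial forces (sectioning from the free end, tension +): N_BC = 6.53 kN, N_AB = -5.67 kN.
A_AB = 998.6 mm².
A_BC = 226.7 mm².
δ_AB = -5670·451/(998.6·115000) = -0.02227 mm
δ_BC = 6530·486/(226.7·191000) = 0.0733 mm
δ = Σδ_i = 0.05104 mm.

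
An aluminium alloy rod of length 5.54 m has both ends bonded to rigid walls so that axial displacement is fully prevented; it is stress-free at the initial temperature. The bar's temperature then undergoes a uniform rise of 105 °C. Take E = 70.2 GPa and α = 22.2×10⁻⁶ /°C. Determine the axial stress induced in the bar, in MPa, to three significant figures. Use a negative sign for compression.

-164 MPa

Free thermal expansion αLΔT = 22.2e-6 · 5540 · 105 = 12.91 mm.
The walls impose strain ε = −(12.91)/5540 = -2.3310e-03; σ = Eε = 70200 · -2.3310e-03 = -163.6 MPa.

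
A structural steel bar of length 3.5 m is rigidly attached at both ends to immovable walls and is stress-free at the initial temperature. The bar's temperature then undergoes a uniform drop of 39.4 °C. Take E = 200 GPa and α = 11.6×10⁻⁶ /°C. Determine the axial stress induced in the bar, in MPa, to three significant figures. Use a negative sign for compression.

Free thermal expansion αLΔT = 11.6e-6 · 3500 · -39.4 = -1.6 mm.
The walls impose strain ε = −(-1.6)/3500 = 4.5704e-04; σ = Eε = 200000 · 4.5704e-04 = 91.41 MPa.

91.4 MPa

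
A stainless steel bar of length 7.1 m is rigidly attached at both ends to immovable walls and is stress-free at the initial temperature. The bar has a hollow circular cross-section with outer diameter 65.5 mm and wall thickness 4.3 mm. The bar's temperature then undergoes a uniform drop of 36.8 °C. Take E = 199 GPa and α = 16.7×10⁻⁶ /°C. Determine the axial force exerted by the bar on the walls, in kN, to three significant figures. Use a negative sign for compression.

Free thermal expansion αLΔT = 16.7e-6 · 7100 · -36.8 = -4.363 mm.
The walls impose strain ε = −(-4.363)/7100 = 6.1456e-04; σ = Eε = 199000 · 6.1456e-04 = 122.3 MPa.
Wall reaction R = σ·A = 122.3·826.7 = 101100 N = 101.1 kN.

101 kN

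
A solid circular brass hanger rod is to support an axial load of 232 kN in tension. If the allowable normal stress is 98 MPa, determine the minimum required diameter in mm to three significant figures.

54.9 mm

Required area A ≥ P/σ_allow = 232000/98 = 2367 mm².
For a solid circular section, d ≥ √(4A/π) = 54.9 mm.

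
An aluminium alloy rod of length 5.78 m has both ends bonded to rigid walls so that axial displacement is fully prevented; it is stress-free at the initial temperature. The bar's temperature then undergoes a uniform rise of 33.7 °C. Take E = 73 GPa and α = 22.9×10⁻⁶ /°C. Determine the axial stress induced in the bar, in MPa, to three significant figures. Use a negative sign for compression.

Free thermal expansion αLΔT = 22.9e-6 · 5780 · 33.7 = 4.461 mm.
The walls impose strain ε = −(4.461)/5780 = -7.7173e-04; σ = Eε = 73000 · -7.7173e-04 = -56.34 MPa.

-56.3 MPa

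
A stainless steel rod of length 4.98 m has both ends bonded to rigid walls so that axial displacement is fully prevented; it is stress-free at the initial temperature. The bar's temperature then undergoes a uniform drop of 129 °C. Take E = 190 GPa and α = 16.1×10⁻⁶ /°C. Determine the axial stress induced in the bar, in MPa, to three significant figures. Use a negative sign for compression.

395 MPa

Free thermal expansion αLΔT = 16.1e-6 · 4980 · -129 = -10.34 mm.
The walls impose strain ε = −(-10.34)/4980 = 2.0769e-03; σ = Eε = 190000 · 2.0769e-03 = 394.6 MPa.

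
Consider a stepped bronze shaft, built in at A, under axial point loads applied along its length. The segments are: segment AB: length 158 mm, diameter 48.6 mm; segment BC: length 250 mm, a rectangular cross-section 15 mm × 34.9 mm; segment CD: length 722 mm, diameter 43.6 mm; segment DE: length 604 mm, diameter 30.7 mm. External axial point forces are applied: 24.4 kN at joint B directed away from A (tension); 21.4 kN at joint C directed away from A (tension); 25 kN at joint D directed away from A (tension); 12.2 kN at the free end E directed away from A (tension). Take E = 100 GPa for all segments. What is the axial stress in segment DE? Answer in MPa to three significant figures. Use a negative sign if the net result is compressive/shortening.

Internal axial forces (sectioning from the free end, tension +): N_DE = 12.2 kN, N_CD = 37.2 kN, N_BC = 58.6 kN, N_AB = 83 kN.
A_DE = 740.2 mm².
σ_DE = N_DE/A_DE = 12200/740.2 = 16.48 MPa.

16.5 MPa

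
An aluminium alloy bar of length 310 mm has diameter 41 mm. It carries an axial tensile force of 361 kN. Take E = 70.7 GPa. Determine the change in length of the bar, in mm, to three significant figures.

1.20 mm

A = 1320 mm².
δ_mech = NL/(AE) = 361000·310/(1320·70700) = 1.199 mm.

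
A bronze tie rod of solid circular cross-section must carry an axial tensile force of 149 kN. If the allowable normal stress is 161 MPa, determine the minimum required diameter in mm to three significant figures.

Required area A ≥ P/σ_allow = 149000/161 = 925.5 mm².
For a solid circular section, d ≥ √(4A/π) = 34.33 mm.

34.3 mm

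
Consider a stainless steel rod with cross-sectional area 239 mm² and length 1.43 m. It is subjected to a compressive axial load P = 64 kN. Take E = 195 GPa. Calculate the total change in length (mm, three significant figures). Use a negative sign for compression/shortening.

δ_mech = NL/(AE) = -64000·1430/(239·195000) = -1.964 mm.

-1.96 mm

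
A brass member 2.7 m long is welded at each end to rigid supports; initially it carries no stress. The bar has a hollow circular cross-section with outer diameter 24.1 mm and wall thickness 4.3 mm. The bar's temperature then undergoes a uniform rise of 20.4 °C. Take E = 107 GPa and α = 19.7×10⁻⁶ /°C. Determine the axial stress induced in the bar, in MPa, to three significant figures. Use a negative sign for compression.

Free thermal expansion αLΔT = 19.7e-6 · 2700 · 20.4 = 1.085 mm.
The walls impose strain ε = −(1.085)/2700 = -4.0188e-04; σ = Eε = 107000 · -4.0188e-04 = -43 MPa.

-43.0 MPa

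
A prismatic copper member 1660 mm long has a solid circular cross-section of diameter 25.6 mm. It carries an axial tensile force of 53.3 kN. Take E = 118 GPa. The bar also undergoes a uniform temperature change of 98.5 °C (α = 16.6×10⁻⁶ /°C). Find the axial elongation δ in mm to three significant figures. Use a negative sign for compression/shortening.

4.17 mm

A = 514.7 mm².
δ_mech = NL/(AE) = 53300·1660/(514.7·118000) = 1.457 mm.
δ_thermal = αLΔT = 16.6e-6·1660·98.5 = 2.714 mm.
δ = δ_mech + δ_thermal = 4.171 mm.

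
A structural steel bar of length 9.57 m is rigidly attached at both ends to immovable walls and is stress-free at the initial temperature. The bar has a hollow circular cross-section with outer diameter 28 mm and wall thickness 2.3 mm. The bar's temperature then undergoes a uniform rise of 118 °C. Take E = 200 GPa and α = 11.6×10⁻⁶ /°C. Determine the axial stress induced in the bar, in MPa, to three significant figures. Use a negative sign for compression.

-274 MPa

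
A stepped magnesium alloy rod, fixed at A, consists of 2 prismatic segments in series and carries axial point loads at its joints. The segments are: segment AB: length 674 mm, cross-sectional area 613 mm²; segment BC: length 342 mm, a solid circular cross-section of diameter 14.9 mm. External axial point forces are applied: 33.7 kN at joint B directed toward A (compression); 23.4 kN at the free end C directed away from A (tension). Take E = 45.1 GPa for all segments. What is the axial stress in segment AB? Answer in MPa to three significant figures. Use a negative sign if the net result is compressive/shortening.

-16.8 MPa

Internal axial forces (sectioning from the free end, tension +): N_BC = 23.4 kN, N_AB = -10.3 kN.
σ_AB = N_AB/A_AB = -10300/613 = -16.8 MPa.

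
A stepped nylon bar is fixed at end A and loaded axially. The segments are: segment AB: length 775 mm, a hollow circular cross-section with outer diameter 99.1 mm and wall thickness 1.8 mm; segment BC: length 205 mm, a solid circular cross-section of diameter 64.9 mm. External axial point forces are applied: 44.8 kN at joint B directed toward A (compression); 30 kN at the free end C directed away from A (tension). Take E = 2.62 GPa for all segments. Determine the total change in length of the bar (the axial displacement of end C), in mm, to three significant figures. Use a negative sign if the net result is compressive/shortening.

-7.25 mm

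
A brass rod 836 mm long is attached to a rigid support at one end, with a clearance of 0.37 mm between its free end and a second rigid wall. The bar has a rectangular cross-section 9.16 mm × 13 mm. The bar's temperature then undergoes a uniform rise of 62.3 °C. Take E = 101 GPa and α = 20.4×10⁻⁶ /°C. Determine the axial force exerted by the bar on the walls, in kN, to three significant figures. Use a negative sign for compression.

-9.96 kN

Free thermal expansion αLΔT = 20.4e-6 · 836 · 62.3 = 1.062 mm.
The walls engage after the gap closes; constrained expansion = 1.062 − 0.37 = 0.6925 mm.
The walls impose strain ε = −(0.6925)/836 = -8.2834e-04; σ = Eε = 101000 · -8.2834e-04 = -83.66 MPa.
Wall reaction R = σ·A = -83.66·119.1 = -9962 N = -9.962 kN.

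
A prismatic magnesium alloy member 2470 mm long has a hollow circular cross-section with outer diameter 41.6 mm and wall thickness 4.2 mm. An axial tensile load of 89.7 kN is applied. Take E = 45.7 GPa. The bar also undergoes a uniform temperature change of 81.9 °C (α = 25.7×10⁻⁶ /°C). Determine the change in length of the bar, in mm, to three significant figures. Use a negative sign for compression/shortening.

15.0 mm

A = 493.5 mm².
δ_mech = NL/(AE) = 89700·2470/(493.5·45700) = 9.824 mm.
δ_thermal = αLΔT = 25.7e-6·2470·81.9 = 5.199 mm.
δ = δ_mech + δ_thermal = 15.02 mm.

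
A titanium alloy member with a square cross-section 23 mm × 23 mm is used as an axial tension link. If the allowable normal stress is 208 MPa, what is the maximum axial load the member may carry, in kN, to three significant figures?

A = 529 mm².
P_max = σ_allow · A = 208 · 529 = 110000 N = 110 kN.

110 kN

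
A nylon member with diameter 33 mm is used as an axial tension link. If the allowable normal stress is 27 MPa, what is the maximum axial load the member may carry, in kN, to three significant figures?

23.1 kN

A = 855.3 mm².
P_max = σ_allow · A = 27 · 855.3 = 23090 N = 23.09 kN.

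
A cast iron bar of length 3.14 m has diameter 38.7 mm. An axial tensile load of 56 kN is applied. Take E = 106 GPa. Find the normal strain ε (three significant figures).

4.49e-04

A = 1176 mm².
σ = N/A = 47.61 MPa; ε = σ/E = 47.61/106000 = 4.491e-04.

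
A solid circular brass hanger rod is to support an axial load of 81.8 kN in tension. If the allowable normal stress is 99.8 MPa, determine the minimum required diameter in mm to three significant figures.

Required area A ≥ P/σ_allow = 81800/99.8 = 819.6 mm².
For a solid circular section, d ≥ √(4A/π) = 32.3 mm.

32.3 mm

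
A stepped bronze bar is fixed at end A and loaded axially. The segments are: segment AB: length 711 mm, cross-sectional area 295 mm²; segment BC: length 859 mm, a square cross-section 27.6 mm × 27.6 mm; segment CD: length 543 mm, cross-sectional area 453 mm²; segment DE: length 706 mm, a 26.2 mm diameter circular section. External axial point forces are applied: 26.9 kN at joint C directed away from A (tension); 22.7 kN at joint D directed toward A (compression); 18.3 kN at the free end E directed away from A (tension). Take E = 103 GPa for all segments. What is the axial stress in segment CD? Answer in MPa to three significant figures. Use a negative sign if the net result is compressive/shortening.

Internal axial forces (sectioning from the free end, tension +): N_DE = 18.3 kN, N_CD = -4.4 kN, N_BC = 22.5 kN, N_AB = 22.5 kN.
σ_CD = N_CD/A_CD = -4400/453 = -9.713 MPa.

-9.71 MPa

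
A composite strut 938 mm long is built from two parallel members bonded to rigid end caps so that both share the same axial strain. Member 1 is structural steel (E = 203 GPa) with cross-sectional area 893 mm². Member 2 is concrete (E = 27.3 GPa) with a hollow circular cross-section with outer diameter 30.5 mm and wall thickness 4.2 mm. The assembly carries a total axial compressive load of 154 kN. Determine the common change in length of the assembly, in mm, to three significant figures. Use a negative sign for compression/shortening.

-0.757 mm

A_2 = 347 mm².
Equal strain + equilibrium ⇒ each member carries load in proportion to AE: A₁E₁ = 181300000 N, A₂E₂ = 9474000 N, ΣAE = 190800000 N.
δ = PL/ΣAE = -154000·938/190800000 = -0.7573 mm.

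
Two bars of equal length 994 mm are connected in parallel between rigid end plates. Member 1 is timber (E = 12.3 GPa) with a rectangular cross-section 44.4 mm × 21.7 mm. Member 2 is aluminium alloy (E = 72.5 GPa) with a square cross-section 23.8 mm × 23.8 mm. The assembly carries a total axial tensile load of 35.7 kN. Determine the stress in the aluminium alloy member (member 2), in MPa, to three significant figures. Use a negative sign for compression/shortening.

48.9 MPa

A_1 = 963.5 mm².
A_2 = 566.4 mm².
Equal strain + equilibrium ⇒ each member carries load in proportion to AE: A₁E₁ = 11850000 N, A₂E₂ = 41070000 N, ΣAE = 52920000 N.
σ₂ = P·E₂/ΣAE = 35700·72500/52920000 = 48.91 MPa.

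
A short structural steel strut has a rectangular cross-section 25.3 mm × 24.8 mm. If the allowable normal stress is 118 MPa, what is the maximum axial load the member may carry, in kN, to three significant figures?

A = 627.4 mm².
P_max = σ_allow · A = 118 · 627.4 = 74040 N = 74.04 kN.

74.0 kN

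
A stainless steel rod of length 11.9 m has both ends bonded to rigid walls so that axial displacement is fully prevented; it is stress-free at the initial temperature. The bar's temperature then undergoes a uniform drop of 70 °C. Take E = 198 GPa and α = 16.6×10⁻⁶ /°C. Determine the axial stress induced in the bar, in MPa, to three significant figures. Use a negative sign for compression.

230 MPa

Free thermal expansion αLΔT = 16.6e-6 · 11900 · -70 = -13.83 mm.
The walls impose strain ε = −(-13.83)/11900 = 1.1620e-03; σ = Eε = 198000 · 1.1620e-03 = 230.1 MPa.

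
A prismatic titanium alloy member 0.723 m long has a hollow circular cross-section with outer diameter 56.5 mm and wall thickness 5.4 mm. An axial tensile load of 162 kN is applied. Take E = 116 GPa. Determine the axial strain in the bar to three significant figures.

0.00161

A = 866.9 mm².
σ = N/A = 186.9 MPa; ε = σ/E = 186.9/116000 = 1.611e-03.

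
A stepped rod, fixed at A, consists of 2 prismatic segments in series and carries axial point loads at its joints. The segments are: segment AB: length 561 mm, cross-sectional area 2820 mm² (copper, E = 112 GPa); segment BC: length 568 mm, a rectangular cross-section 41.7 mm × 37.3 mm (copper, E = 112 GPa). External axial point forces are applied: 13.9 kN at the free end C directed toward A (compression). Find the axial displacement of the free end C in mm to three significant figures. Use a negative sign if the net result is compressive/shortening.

-0.0700 mm

Internal axial forces (sectioning from the free end, tension +): N_BC = -13.9 kN, N_AB = -13.9 kN.
A_BC = 1555 mm².
δ_AB = -13900·561/(2820·112000) = -0.02469 mm
δ_BC = -13900·568/(1555·112000) = -0.04532 mm
δ = Σδ_i = -0.07001 mm.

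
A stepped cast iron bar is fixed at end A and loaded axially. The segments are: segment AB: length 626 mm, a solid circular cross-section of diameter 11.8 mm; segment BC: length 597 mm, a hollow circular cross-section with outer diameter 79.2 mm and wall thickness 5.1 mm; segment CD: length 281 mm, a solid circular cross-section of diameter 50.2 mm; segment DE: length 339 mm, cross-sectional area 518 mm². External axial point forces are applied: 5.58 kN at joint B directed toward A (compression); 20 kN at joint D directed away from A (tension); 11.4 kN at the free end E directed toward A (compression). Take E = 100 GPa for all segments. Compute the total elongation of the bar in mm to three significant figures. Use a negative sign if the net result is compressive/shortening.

0.154 mm

Internal axial forces (sectioning from the free end, tension +): N_DE = -11.4 kN, N_CD = 8.6 kN, N_BC = 8.6 kN, N_AB = 3.02 kN.
A_AB = 109.4 mm².
A_BC = 1187 mm².
A_CD = 1979 mm².
δ_AB = 3020·626/(109.4·100000) = 0.1729 mm
δ_BC = 8600·597/(1187·100000) = 0.04324 mm
δ_CD = 8600·281/(1979·100000) = 0.01221 mm
δ_DE = -11400·339/(518·100000) = -0.07461 mm
δ = Σδ_i = 0.1537 mm.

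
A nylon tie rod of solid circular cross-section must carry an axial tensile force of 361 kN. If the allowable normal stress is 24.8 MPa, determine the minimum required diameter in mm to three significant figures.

136 mm

Required area A ≥ P/σ_allow = 361000/24.8 = 14560 mm².
For a solid circular section, d ≥ √(4A/π) = 136.1 mm.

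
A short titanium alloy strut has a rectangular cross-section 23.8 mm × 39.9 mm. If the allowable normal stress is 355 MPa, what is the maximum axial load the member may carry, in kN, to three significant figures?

A = 949.6 mm².
P_max = σ_allow · A = 355 · 949.6 = 337100 N = 337.1 kN.

337 kN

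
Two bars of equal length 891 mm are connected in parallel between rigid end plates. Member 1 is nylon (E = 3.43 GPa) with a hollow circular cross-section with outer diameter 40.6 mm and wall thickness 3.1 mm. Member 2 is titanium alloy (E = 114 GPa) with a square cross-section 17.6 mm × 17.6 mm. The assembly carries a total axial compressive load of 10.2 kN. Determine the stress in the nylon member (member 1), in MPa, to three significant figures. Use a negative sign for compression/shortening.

-0.957 MPa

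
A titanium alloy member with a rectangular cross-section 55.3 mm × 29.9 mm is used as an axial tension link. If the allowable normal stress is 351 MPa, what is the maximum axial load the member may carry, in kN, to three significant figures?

580 kN

A = 1653 mm².
P_max = σ_allow · A = 351 · 1653 = 580400 N = 580.4 kN.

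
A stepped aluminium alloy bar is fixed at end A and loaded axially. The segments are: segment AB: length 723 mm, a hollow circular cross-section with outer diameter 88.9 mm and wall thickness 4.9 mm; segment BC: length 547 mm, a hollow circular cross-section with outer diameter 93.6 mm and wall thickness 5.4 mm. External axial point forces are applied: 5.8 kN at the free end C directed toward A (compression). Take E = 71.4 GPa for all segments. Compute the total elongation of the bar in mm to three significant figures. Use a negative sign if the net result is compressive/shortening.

-0.0751 mm

Internal axial forces (sectioning from the free end, tension +): N_BC = -5.8 kN, N_AB = -5.8 kN.
A_AB = 1293 mm².
A_BC = 1496 mm².
δ_AB = -5800·723/(1293·71400) = -0.04542 mm
δ_BC = -5800·547/(1496·71400) = -0.0297 mm
δ = Σδ_i = -0.07512 mm.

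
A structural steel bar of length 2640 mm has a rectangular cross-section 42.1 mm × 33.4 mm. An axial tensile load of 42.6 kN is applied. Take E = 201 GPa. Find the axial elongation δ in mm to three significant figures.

0.398 mm

A = 1406 mm².
δ_mech = NL/(AE) = 42600·2640/(1406·201000) = 0.3979 mm.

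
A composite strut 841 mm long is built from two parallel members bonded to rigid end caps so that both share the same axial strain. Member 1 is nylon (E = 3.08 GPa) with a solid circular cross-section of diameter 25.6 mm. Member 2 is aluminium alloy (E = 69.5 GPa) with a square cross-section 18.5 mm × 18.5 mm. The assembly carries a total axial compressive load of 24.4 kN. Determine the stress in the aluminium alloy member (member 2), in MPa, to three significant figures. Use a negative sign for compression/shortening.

-66.8 MPa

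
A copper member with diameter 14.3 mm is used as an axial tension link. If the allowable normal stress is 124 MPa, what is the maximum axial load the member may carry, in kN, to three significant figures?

A = 160.6 mm².
P_max = σ_allow · A = 124 · 160.6 = 19920 N = 19.92 kN.

19.9 kN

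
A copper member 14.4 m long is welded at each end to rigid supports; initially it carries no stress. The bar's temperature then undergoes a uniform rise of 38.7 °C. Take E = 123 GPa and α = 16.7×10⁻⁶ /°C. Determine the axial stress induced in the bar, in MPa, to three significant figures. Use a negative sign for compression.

-79.5 MPa

Free thermal expansion αLΔT = 16.7e-6 · 14400 · 38.7 = 9.307 mm.
The walls impose strain ε = −(9.307)/14400 = -6.4629e-04; σ = Eε = 123000 · -6.4629e-04 = -79.49 MPa.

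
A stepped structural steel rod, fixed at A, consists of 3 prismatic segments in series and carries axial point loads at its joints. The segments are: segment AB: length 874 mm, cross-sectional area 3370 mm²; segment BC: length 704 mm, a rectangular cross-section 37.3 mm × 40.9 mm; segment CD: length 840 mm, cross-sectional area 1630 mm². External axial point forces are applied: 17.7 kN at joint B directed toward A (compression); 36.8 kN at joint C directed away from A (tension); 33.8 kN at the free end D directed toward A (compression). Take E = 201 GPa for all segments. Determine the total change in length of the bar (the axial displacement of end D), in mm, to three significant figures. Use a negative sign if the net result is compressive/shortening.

Internal axial forces (sectioning from the free end, tension +): N_CD = -33.8 kN, N_BC = 3 kN, N_AB = -14.7 kN.
A_BC = 1526 mm².
δ_AB = -14700·874/(3370·201000) = -0.01897 mm
δ_BC = 3000·704/(1526·201000) = 0.006888 mm
δ_CD = -33800·840/(1630·201000) = -0.08666 mm
δ = Σδ_i = -0.09874 mm.

-0.0987 mm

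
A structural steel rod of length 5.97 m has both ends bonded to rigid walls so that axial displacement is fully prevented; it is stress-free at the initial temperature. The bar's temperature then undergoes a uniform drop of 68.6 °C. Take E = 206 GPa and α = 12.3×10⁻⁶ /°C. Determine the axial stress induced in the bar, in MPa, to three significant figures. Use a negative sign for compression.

174 MPa

Free thermal expansion αLΔT = 12.3e-6 · 5970 · -68.6 = -5.037 mm.
The walls impose strain ε = −(-5.037)/5970 = 8.4378e-04; σ = Eε = 206000 · 8.4378e-04 = 173.8 MPa.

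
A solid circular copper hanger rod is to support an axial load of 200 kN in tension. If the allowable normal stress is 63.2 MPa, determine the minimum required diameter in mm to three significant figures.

63.5 mm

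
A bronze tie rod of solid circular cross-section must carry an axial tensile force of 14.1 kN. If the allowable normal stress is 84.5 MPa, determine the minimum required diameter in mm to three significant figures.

Required area A ≥ P/σ_allow = 14100/84.5 = 166.9 mm².
For a solid circular section, d ≥ √(4A/π) = 14.58 mm.

14.6 mm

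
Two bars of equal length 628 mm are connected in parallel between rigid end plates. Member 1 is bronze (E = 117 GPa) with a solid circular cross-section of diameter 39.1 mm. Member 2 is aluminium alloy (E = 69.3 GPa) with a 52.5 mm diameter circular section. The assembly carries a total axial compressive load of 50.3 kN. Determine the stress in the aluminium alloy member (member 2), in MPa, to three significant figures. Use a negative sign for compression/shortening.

-12.0 MPa

A_1 = 1201 mm².
A_2 = 2165 mm².
Equal strain + equilibrium ⇒ each member carries load in proportion to AE: A₁E₁ = 140500000 N, A₂E₂ = 150000000 N, ΣAE = 290500000 N.
σ₂ = P·E₂/ΣAE = -50300·69300/290500000 = -12 MPa.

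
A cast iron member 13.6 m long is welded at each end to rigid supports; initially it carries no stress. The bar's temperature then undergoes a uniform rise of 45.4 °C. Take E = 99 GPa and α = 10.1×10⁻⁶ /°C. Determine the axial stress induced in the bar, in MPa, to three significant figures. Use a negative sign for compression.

-45.4 MPa

Free thermal expansion αLΔT = 10.1e-6 · 13600 · 45.4 = 6.236 mm.
The walls impose strain ε = −(6.236)/13600 = -4.5854e-04; σ = Eε = 99000 · -4.5854e-04 = -45.4 MPa.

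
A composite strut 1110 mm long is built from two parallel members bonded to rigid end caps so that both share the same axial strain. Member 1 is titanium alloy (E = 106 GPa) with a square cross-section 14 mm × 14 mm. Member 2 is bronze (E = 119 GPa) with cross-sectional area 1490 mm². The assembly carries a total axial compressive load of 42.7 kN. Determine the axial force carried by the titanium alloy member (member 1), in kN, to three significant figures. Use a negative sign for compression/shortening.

-4.48 kN

A_1 = 196 mm².
Equal strain + equilibrium ⇒ each member carries load in proportion to AE: A₁E₁ = 20780000 N, A₂E₂ = 177300000 N, ΣAE = 198100000 N.
F₁ = P·A₁E₁/ΣAE = -42700·20780000/198100000 = -4479 N.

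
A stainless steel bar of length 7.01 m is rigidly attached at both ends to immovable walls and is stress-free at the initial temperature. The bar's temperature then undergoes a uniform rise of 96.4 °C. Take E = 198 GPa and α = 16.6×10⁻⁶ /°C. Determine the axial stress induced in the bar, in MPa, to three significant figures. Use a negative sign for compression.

-317 MPa

Free thermal expansion αLΔT = 16.6e-6 · 7010 · 96.4 = 11.22 mm.
The walls impose strain ε = −(11.22)/7010 = -1.6002e-03; σ = Eε = 198000 · -1.6002e-03 = -316.8 MPa.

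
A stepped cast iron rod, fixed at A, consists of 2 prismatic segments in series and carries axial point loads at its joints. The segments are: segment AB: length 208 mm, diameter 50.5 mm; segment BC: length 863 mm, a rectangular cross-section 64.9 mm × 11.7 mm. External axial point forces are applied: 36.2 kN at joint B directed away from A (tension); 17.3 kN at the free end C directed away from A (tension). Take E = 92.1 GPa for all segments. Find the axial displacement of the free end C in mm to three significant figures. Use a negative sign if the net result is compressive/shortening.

0.274 mm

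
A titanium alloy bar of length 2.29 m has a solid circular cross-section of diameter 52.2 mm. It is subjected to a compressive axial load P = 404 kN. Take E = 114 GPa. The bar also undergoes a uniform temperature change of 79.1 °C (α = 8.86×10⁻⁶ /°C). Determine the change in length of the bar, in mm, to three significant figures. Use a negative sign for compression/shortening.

-2.19 mm

A = 2140 mm².
δ_mech = NL/(AE) = -404000·2290/(2140·114000) = -3.792 mm.
δ_thermal = αLΔT = 8.86e-6·2290·79.1 = 1.605 mm.
δ = δ_mech + δ_thermal = -2.187 mm.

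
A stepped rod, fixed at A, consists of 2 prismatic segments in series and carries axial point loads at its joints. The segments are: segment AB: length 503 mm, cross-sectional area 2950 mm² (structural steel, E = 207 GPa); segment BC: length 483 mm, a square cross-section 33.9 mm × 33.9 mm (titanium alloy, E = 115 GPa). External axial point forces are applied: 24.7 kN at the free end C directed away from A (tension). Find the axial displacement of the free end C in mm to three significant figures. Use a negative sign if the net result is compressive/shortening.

Internal axial forces (sectioning from the free end, tension +): N_BC = 24.7 kN, N_AB = 24.7 kN.
A_BC = 1149 mm².
δ_AB = 24700·503/(2950·207000) = 0.02035 mm
δ_BC = 24700·483/(1149·115000) = 0.09027 mm
δ = Σδ_i = 0.1106 mm.

0.111 mm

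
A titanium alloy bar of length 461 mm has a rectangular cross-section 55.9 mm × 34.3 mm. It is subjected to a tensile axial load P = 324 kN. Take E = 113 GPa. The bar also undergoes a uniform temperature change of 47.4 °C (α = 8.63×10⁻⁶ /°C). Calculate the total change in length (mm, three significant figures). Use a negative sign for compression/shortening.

0.878 mm

A = 1917 mm².
δ_mech = NL/(AE) = 324000·461/(1917·113000) = 0.6894 mm.
δ_thermal = αLΔT = 8.63e-6·461·47.4 = 0.1886 mm.
δ = δ_mech + δ_thermal = 0.878 mm.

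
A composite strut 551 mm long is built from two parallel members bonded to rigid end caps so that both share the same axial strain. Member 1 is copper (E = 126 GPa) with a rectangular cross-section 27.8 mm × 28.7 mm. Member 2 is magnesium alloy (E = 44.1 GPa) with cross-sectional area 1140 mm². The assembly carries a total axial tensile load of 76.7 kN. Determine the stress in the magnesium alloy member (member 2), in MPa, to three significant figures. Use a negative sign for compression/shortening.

A_1 = 797.9 mm².
Equal strain + equilibrium ⇒ each member carries load in proportion to AE: A₁E₁ = 100500000 N, A₂E₂ = 50270000 N, ΣAE = 150800000 N.
σ₂ = P·E₂/ΣAE = 76700·44100/150800000 = 22.43 MPa.

22.4 MPa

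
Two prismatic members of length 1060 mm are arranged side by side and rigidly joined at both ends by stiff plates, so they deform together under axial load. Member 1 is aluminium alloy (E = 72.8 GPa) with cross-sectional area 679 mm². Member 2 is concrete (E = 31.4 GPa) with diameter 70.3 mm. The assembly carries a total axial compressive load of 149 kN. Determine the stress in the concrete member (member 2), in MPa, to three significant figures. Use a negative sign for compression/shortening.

A_2 = 3882 mm².
Equal strain + equilibrium ⇒ each member carries load in proportion to AE: A₁E₁ = 49430000 N, A₂E₂ = 121900000 N, ΣAE = 171300000 N.
σ₂ = P·E₂/ΣAE = -149000·31400/171300000 = -27.31 MPa.

-27.3 MPa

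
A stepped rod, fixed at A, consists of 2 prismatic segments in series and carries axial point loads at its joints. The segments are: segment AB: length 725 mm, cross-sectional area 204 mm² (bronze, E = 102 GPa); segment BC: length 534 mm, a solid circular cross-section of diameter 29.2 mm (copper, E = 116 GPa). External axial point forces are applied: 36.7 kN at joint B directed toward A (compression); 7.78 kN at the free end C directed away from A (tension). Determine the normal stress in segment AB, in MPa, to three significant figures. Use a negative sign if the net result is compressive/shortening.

-142 MPa

Internal axial forces (sectioning from the free end, tension +): N_BC = 7.78 kN, N_AB = -28.92 kN.
σ_AB = N_AB/A_AB = -28920/204 = -141.8 MPa.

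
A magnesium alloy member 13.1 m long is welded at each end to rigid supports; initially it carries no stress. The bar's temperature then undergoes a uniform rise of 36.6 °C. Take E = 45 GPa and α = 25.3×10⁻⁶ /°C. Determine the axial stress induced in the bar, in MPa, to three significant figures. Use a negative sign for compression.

Free thermal expansion αLΔT = 25.3e-6 · 13100 · 36.6 = 12.13 mm.
The walls impose strain ε = −(12.13)/13100 = -9.2598e-04; σ = Eε = 45000 · -9.2598e-04 = -41.67 MPa.

-41.7 MPa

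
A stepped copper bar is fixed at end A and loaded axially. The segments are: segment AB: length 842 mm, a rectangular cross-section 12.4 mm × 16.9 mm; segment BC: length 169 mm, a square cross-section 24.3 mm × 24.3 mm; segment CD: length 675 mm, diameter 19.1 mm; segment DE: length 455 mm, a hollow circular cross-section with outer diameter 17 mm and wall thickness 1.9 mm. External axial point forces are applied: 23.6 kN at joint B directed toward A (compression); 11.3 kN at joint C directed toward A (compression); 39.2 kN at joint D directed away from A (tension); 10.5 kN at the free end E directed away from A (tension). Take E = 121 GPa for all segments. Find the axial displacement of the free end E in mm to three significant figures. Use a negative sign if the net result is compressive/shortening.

1.99 mm

Internal axial forces (sectioning from the free end, tension +): N_DE = 10.5 kN, N_CD = 49.7 kN, N_BC = 38.4 kN, N_AB = 14.8 kN.
A_AB = 209.6 mm².
A_BC = 590.5 mm².
A_CD = 286.5 mm².
A_DE = 90.13 mm².
δ_AB = 14800·842/(209.6·121000) = 0.4915 mm
δ_BC = 38400·169/(590.5·121000) = 0.09083 mm
δ_CD = 49700·675/(286.5·121000) = 0.9676 mm
δ_DE = 10500·455/(90.13·121000) = 0.4381 mm
δ = Σδ_i = 1.988 mm.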